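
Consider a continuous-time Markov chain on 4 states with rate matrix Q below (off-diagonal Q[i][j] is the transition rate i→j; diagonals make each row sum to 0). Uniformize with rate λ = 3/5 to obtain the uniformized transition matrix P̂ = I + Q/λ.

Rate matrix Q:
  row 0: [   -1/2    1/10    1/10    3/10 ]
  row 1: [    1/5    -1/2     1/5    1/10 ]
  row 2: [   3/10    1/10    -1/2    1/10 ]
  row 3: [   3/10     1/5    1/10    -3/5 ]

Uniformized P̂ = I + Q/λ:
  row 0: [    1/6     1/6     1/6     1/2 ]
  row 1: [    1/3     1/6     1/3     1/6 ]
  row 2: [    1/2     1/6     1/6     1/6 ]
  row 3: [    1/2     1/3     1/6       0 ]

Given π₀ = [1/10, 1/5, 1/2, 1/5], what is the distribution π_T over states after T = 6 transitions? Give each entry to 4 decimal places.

t=0: π = [0.1000, 0.2000, 0.5000, 0.2000]
t=1: π = [0.4333, 0.2000, 0.2000, 0.1667]
t=2: π = [0.3222, 0.1944, 0.2000, 0.2833]
t=3: π = [0.3602, 0.2139, 0.1991, 0.2269]
t=4: π = [0.3443, 0.2045, 0.2023, 0.2489]
t=5: π = [0.3512, 0.2082, 0.2007, 0.2399]
t=6: π = [0.3483, 0.2067, 0.2014, 0.2437]

π = [0.3483, 0.2067, 0.2014, 0.2437]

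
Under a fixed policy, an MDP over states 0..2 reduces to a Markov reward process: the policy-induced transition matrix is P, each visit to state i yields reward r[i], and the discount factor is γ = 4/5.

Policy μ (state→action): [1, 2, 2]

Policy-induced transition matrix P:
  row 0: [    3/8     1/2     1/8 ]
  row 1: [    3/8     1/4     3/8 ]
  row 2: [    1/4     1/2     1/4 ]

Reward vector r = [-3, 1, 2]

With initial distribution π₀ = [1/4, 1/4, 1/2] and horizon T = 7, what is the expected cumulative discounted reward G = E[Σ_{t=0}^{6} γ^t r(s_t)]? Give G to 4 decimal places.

t=0: π = [0.2500, 0.2500, 0.5000], E[r] = 0.5000, γ^t·E[r] = 0.500000, running G = 0.500000
t=1: π = [0.3125, 0.4375, 0.2500], E[r] = 0.0000, γ^t·E[r] = 0.000000, running G = 0.500000
t=2: π = [0.3438, 0.3906, 0.2656], E[r] = -0.1094, γ^t·E[r] = -0.070000, running G = 0.430000
t=3: π = [0.3418, 0.4023, 0.2559], E[r] = -0.1113, γ^t·E[r] = -0.057000, running G = 0.373000
t=4: π = [0.3430, 0.3994, 0.2576], E[r] = -0.1145, γ^t·E[r] = -0.046900, running G = 0.326100
t=5: π = [0.3428, 0.4001, 0.2570], E[r] = -0.1142, γ^t·E[r] = -0.037410, running G = 0.288690
t=6: π = [0.3429, 0.4000, 0.2572], E[r] = -0.1143, γ^t·E[r] = -0.029965, running G = 0.258725

G = 0.2587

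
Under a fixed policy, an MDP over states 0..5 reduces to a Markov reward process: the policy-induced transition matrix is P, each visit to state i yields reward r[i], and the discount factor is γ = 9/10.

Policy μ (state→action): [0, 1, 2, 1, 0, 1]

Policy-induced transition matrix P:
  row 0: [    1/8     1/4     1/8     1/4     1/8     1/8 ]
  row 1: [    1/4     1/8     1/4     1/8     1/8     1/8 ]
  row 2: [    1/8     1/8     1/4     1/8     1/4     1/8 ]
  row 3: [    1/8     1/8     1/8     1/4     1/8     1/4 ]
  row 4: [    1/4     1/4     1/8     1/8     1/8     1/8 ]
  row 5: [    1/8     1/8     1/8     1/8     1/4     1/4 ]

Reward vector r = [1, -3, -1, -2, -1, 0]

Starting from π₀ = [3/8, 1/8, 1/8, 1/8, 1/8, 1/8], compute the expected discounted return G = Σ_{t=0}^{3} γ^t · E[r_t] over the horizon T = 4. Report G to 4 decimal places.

t=0: π = [0.3750, 0.1250, 0.1250, 0.1250, 0.1250, 0.1250], E[r] = -0.5000, γ^t·E[r] = -0.500000, running G = -0.500000
t=1: π = [0.1563, 0.1875, 0.1563, 0.1875, 0.1563, 0.1563], E[r] = -1.0938, γ^t·E[r] = -0.984375, running G = -1.484375
t=2: π = [0.1680, 0.1641, 0.1680, 0.1680, 0.1641, 0.1680], E[r] = -0.9922, γ^t·E[r] = -0.803672, running G = -2.288047
t=3: π = [0.1660, 0.1665, 0.1665, 0.1670, 0.1670, 0.1670], E[r] = -1.0010, γ^t·E[r] = -0.729712, running G = -3.017759

G = -3.0178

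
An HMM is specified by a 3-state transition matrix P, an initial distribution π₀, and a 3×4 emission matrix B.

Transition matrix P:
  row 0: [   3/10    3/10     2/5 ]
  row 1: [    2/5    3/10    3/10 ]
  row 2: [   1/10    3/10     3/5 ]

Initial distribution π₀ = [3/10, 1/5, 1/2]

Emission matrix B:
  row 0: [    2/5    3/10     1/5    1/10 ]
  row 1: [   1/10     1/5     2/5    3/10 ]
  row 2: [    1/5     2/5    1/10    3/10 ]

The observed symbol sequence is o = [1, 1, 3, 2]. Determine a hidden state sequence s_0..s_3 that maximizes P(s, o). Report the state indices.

t=0: δ = [9.000e-02, 4.000e-02, 2.000e-01]  (obs o_0=1)
t=1: δ = [8.100e-03, 1.200e-02, 4.800e-02]  ψ = [0, 2, 2]  (obs o_1=1)
t=2: δ = [4.800e-04, 4.320e-03, 8.640e-03]  ψ = [1, 2, 2]  (obs o_2=3)
t=3: δ = [3.456e-04, 1.037e-03, 5.184e-04]  ψ = [1, 2, 2]  (obs o_3=2)
backtrack: best end state = 1; path = [2, 2, 2, 1]

path = [2, 2, 2, 1]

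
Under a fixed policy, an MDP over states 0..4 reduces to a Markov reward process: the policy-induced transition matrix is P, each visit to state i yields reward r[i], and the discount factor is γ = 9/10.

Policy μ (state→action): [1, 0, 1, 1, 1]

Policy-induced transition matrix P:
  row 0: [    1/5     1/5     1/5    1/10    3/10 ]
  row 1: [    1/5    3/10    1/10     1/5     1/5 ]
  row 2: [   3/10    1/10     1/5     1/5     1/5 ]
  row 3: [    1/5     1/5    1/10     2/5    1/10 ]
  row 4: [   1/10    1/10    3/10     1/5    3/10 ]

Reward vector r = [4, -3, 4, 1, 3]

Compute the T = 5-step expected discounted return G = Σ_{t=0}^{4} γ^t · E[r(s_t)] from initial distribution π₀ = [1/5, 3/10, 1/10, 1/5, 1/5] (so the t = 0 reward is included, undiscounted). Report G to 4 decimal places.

G = 6.7118

t=0: π = [0.2000, 0.3000, 0.1000, 0.2000, 0.2000], E[r] = 1.1000, γ^t·E[r] = 1.100000, running G = 1.100000
t=1: π = [0.1900, 0.2000, 0.1700, 0.2200, 0.2200], E[r] = 1.7200, γ^t·E[r] = 1.548000, running G = 2.648000
t=2: π = [0.1950, 0.1810, 0.1800, 0.2250, 0.2190], E[r] = 1.8390, γ^t·E[r] = 1.489590, running G = 4.137590
t=3: π = [0.1961, 0.1782, 0.1813, 0.2255, 0.2189], E[r] = 1.8572, γ^t·E[r] = 1.353899, running G = 5.491489
t=4: π = [0.1962, 0.1778, 0.1815, 0.2255, 0.2190], E[r] = 1.8600, γ^t·E[r] = 1.220333, running G = 6.711822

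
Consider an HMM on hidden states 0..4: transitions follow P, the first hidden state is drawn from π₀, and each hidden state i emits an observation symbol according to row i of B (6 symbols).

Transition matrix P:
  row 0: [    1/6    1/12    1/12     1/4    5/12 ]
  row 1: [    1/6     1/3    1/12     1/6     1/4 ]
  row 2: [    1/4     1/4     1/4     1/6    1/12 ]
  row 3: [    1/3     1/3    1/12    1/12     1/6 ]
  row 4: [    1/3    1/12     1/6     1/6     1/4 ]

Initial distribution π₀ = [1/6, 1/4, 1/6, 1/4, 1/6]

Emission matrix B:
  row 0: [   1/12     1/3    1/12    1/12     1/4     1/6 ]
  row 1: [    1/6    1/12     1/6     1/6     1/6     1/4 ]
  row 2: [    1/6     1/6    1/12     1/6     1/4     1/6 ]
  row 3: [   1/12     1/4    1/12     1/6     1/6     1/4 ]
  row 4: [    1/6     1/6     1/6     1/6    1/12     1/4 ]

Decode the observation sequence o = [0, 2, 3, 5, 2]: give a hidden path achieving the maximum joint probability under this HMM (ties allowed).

path = [1, 1, 1, 1, 1]

t=0: δ = [1.389e-02, 4.167e-02, 2.778e-02, 2.083e-02, 2.778e-02]  (obs o_0=0)
t=1: δ = [7.716e-04, 2.315e-03, 5.787e-04, 5.787e-04, 1.736e-03]  ψ = [4, 1, 2, 1, 1]  (obs o_1=2)
t=2: δ = [4.823e-05, 1.286e-04, 4.823e-05, 6.430e-05, 9.645e-05]  ψ = [4, 1, 4, 1, 1]  (obs o_2=3)
t=3: δ = [5.358e-06, 1.072e-05, 2.679e-06, 5.358e-06, 8.038e-06]  ψ = [4, 1, 4, 1, 1]  (obs o_3=5)
t=4: δ = [2.233e-07, 5.954e-07, 1.116e-07, 1.488e-07, 4.465e-07]  ψ = [4, 1, 4, 1, 1]  (obs o_4=2)
backtrack: best end state = 1; path = [1, 1, 1, 1, 1]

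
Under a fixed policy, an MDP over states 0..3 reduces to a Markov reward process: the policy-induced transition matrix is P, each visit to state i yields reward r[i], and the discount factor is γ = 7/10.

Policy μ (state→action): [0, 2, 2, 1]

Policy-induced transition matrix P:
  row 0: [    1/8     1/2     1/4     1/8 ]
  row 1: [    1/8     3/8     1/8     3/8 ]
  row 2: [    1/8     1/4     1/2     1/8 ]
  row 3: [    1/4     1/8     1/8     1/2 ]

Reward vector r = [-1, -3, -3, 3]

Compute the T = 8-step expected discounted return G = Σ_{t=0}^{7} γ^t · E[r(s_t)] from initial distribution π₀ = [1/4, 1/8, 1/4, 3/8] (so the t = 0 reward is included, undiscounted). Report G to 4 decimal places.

G = -2.0217

t=0: π = [0.2500, 0.1250, 0.2500, 0.3750], E[r] = -0.2500, γ^t·E[r] = -0.250000, running G = -0.250000
t=1: π = [0.1719, 0.2813, 0.2500, 0.2969], E[r] = -0.8750, γ^t·E[r] = -0.612500, running G = -0.862500
t=2: π = [0.1621, 0.2910, 0.2402, 0.3066], E[r] = -0.8359, γ^t·E[r] = -0.409609, running G = -1.272109
t=3: π = [0.1633, 0.2886, 0.2354, 0.3127], E[r] = -0.7969, γ^t·E[r] = -0.273328, running G = -1.545438
t=4: π = [0.1641, 0.2878, 0.2337, 0.3144], E[r] = -0.7853, γ^t·E[r] = -0.188545, running G = -1.733983
t=5: π = [0.1643, 0.2877, 0.2331, 0.3149], E[r] = -0.7822, γ^t·E[r] = -0.131469, running G = -1.865452
t=6: π = [0.1644, 0.2877, 0.2330, 0.3150], E[r] = -0.7813, γ^t·E[r] = -0.091919, running G = -1.957371
t=7: π = [0.1644, 0.2877, 0.2329, 0.3150], E[r] = -0.7810, γ^t·E[r] = -0.064318, running G = -2.021689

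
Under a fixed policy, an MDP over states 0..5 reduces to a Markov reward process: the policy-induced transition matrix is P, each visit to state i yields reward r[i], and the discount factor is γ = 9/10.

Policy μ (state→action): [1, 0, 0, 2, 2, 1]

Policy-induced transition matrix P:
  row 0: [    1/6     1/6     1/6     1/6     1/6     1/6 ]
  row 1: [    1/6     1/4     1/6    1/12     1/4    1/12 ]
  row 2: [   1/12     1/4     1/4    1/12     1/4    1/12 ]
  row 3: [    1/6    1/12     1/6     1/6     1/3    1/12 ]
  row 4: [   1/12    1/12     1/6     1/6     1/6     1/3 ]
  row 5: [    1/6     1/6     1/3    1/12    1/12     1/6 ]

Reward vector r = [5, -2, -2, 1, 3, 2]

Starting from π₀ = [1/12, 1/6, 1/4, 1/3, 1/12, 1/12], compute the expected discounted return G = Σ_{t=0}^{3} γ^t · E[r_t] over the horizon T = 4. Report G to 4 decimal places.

t=0: π = [0.0833, 0.1667, 0.2500, 0.3333, 0.0833, 0.0833], E[r] = 0.3333, γ^t·E[r] = 0.333333, running G = 0.333333
t=1: π = [0.1389, 0.1667, 0.2014, 0.1250, 0.2500, 0.1181], E[r] = 1.0694, γ^t·E[r] = 0.962500, running G = 1.295833
t=2: π = [0.1291, 0.1661, 0.2031, 0.1262, 0.2083, 0.1672], E[r] = 0.9925, γ^t·E[r] = 0.803906, running G = 2.099740
t=3: π = [0.1324, 0.1696, 0.2115, 0.1220, 0.2045, 0.1601], E[r] = 0.9556, γ^t·E[r] = 0.696621, running G = 2.796361

G = 2.7964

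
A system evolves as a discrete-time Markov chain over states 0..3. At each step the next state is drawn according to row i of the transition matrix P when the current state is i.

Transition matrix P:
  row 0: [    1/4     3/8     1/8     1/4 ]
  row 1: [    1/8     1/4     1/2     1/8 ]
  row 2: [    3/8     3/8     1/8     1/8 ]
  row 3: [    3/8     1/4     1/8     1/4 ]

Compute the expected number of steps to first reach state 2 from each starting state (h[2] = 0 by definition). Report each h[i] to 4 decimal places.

h = [4.1460, 2.7445, 0.0000, 4.3212]

First-step conditioning: h[2] = 0; for i ≠ 2, h[i] = 1 + Σ_k P[i][k]·h[k].
  h[0] = 1 + 1/4·h[0] + 3/8·h[1] + 1/4·h[3]
  h[1] = 1 + 1/8·h[0] + 1/4·h[1] + 1/8·h[3]
  h[3] = 1 + 3/8·h[0] + 1/4·h[1] + 1/4·h[3]
Solving the 3×3 linear system over states ≠ 2 gives exactly h = [568/137, 376/137, 0, 592/137] (h[2] = 0 is the target).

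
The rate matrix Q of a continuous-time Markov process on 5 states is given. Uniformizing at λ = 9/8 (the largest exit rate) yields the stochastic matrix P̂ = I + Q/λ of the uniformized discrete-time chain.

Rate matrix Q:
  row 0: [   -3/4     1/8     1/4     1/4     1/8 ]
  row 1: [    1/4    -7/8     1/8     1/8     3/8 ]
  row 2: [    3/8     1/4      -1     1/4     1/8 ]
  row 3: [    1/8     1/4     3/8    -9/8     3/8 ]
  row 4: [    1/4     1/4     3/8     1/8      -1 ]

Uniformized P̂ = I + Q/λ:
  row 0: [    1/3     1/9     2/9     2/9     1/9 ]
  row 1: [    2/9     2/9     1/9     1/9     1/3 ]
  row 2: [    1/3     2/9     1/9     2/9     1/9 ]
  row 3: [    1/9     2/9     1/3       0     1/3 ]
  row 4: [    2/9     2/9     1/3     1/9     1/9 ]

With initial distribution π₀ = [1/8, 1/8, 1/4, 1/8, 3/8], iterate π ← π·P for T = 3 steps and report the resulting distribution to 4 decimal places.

t=0: π = [0.1250, 0.1250, 0.2500, 0.1250, 0.3750]
t=1: π = [0.2500, 0.2083, 0.2361, 0.1389, 0.1667]
t=2: π = [0.2608, 0.1944, 0.2068, 0.1497, 0.1883]
t=3: π = [0.2575, 0.1932, 0.2152, 0.1464, 0.1876]

π = [0.2575, 0.1932, 0.2152, 0.1464, 0.1876]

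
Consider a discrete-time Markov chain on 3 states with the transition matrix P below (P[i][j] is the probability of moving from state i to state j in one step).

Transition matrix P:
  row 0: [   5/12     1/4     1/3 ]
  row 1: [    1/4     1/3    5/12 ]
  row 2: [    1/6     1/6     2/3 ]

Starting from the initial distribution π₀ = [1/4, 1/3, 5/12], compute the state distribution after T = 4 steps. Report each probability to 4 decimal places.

t=0: π = [0.2500, 0.3333, 0.4167]
t=1: π = [0.2569, 0.2431, 0.5000]
t=2: π = [0.2512, 0.2286, 0.5203]
t=3: π = [0.2485, 0.2257, 0.5258]
t=4: π = [0.2476, 0.2250, 0.5274]

π = [0.2476, 0.2250, 0.5274]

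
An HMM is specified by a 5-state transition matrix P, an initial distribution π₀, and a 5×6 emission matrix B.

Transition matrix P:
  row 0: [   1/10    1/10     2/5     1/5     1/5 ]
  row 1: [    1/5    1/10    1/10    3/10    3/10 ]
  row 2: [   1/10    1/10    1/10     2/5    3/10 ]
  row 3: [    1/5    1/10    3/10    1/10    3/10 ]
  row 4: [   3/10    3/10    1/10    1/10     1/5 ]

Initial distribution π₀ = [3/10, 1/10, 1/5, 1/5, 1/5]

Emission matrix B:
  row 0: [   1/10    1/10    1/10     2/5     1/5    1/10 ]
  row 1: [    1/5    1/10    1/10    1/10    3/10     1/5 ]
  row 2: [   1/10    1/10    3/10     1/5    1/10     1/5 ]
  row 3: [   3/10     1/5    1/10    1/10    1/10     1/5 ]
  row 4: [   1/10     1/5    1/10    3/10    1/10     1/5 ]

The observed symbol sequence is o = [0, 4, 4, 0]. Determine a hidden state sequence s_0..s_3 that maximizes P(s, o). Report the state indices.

t=0: δ = [3.000e-02, 2.000e-02, 2.000e-02, 6.000e-02, 2.000e-02]  (obs o_0=0)
t=1: δ = [2.400e-03, 1.800e-03, 1.800e-03, 8.000e-04, 1.800e-03]  ψ = [3, 3, 3, 2, 3]  (obs o_1=4)
t=2: δ = [1.080e-04, 1.620e-04, 9.600e-05, 7.200e-05, 5.400e-05]  ψ = [4, 4, 0, 2, 1]  (obs o_2=4)
t=3: δ = [3.240e-06, 3.240e-06, 4.320e-06, 1.458e-05, 4.860e-06]  ψ = [1, 1, 0, 1, 1]  (obs o_3=0)
backtrack: best end state = 3; path = [3, 4, 1, 3]

path = [3, 4, 1, 3]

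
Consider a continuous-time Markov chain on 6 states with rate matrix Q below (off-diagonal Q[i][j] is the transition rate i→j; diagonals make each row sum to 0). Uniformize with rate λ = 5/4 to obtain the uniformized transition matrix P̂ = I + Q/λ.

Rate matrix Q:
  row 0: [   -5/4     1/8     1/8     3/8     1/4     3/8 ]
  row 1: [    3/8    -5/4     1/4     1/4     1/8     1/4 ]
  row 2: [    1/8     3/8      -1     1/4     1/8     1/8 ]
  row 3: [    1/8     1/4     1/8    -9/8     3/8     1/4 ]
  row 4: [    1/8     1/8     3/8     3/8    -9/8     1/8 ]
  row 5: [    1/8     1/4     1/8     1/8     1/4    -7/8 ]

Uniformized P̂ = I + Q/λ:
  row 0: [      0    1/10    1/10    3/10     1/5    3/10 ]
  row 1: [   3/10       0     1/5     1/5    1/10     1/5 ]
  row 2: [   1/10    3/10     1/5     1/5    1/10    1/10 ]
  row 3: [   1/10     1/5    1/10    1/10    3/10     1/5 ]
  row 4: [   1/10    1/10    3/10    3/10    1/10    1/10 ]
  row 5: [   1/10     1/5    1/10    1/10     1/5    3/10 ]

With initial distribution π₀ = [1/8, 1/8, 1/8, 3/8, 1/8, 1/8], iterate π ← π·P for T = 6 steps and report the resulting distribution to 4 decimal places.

π = [0.1194, 0.1564, 0.1662, 0.1901, 0.1698, 0.1981]

t=0: π = [0.1250, 0.1250, 0.1250, 0.3750, 0.1250, 0.1250]
t=1: π = [0.1125, 0.1625, 0.1500, 0.1750, 0.2000, 0.2000]
t=2: π = [0.1213, 0.1513, 0.1713, 0.1938, 0.1663, 0.1963]
t=3: π = [0.1181, 0.1581, 0.1655, 0.1898, 0.1705, 0.1980]
t=4: π = [0.1198, 0.1561, 0.1665, 0.1901, 0.1696, 0.1980]
t=5: π = [0.1192, 0.1565, 0.1662, 0.1901, 0.1698, 0.1982]
t=6: π = [0.1194, 0.1564, 0.1662, 0.1901, 0.1698, 0.1981]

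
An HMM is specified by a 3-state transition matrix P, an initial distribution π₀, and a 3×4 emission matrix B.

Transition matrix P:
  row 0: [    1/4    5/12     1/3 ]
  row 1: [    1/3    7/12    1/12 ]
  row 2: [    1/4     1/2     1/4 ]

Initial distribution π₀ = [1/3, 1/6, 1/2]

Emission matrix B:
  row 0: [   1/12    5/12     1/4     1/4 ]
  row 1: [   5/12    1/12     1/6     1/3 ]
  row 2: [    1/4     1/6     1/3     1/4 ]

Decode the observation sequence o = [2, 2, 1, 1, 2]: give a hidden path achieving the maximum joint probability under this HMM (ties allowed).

t=0: δ = [8.333e-02, 2.778e-02, 1.667e-01]  (obs o_0=2)
t=1: δ = [1.042e-02, 1.389e-02, 1.389e-02]  ψ = [2, 2, 2]  (obs o_1=2)
t=2: δ = [1.929e-03, 6.752e-04, 5.787e-04]  ψ = [1, 1, 0]  (obs o_2=1)
t=3: δ = [2.009e-04, 6.698e-05, 1.072e-04]  ψ = [0, 0, 0]  (obs o_3=1)
t=4: δ = [1.256e-05, 1.395e-05, 2.233e-05]  ψ = [0, 0, 0]  (obs o_4=2)
backtrack: best end state = 2; path = [2, 1, 0, 0, 2]

path = [2, 1, 0, 0, 2]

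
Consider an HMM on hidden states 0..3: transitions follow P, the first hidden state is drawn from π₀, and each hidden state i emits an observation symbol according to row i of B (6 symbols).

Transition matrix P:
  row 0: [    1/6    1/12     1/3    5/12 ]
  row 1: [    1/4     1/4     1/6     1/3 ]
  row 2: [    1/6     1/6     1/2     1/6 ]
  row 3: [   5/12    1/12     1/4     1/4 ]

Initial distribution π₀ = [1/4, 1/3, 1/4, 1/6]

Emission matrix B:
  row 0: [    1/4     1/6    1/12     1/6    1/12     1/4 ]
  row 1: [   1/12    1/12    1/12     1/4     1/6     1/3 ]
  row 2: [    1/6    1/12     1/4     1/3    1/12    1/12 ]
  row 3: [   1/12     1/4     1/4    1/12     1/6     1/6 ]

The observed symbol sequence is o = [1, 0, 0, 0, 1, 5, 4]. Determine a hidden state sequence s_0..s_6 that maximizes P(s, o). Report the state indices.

t=0: δ = [4.167e-02, 2.778e-02, 2.083e-02, 4.167e-02]  (obs o_0=1)
t=1: δ = [4.340e-03, 5.787e-04, 2.315e-03, 1.447e-03]  ψ = [3, 1, 0, 0]  (obs o_1=0)
t=2: δ = [1.808e-04, 3.215e-05, 2.411e-04, 1.507e-04]  ψ = [0, 2, 0, 0]  (obs o_2=0)
t=3: δ = [1.570e-05, 3.349e-06, 2.009e-05, 6.279e-06]  ψ = [3, 2, 2, 0]  (obs o_3=0)
t=4: δ = [5.582e-07, 2.791e-07, 8.372e-07, 1.635e-06]  ψ = [2, 2, 2, 0]  (obs o_4=1)
t=5: δ = [1.703e-07, 4.651e-08, 3.489e-08, 6.814e-08]  ψ = [3, 2, 2, 3]  (obs o_5=5)
t=6: δ = [2.366e-09, 2.366e-09, 4.732e-09, 1.183e-08]  ψ = [0, 0, 0, 0]  (obs o_6=4)
backtrack: best end state = 3; path = [3, 0, 3, 0, 3, 0, 3]

path = [3, 0, 3, 0, 3, 0, 3]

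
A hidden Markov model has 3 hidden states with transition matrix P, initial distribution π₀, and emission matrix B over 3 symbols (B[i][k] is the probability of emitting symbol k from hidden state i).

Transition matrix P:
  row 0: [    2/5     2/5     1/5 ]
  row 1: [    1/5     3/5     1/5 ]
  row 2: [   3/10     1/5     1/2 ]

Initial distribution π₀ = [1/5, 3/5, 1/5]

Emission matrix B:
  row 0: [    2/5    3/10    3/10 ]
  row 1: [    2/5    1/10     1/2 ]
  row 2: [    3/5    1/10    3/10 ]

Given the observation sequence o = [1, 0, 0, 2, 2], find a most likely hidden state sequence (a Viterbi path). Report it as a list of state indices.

path = [1, 1, 1, 1, 1]

t=0: δ = [6.000e-02, 6.000e-02, 2.000e-02]  (obs o_0=1)
t=1: δ = [9.600e-03, 1.440e-02, 7.200e-03]  ψ = [0, 1, 0]  (obs o_1=0)
t=2: δ = [1.536e-03, 3.456e-03, 2.160e-03]  ψ = [0, 1, 2]  (obs o_2=0)
t=3: δ = [2.074e-04, 1.037e-03, 3.240e-04]  ψ = [1, 1, 2]  (obs o_3=2)
t=4: δ = [6.221e-05, 3.110e-04, 6.221e-05]  ψ = [1, 1, 1]  (obs o_4=2)
backtrack: best end state = 1; path = [1, 1, 1, 1, 1]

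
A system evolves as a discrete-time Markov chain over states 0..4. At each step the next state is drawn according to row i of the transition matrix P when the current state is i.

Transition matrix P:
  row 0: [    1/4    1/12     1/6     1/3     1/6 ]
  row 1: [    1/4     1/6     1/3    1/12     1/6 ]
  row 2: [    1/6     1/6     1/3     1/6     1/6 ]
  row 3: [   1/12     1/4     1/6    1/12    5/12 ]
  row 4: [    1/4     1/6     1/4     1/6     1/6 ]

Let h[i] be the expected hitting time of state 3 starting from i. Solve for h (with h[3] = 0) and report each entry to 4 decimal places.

First-step conditioning: h[3] = 0; for i ≠ 3, h[i] = 1 + Σ_k P[i][k]·h[k].
  h[0] = 1 + 1/4·h[0] + 1/12·h[1] + 1/6·h[2] + 1/6·h[4]
  h[1] = 1 + 1/4·h[0] + 1/6·h[1] + 1/3·h[2] + 1/6·h[4]
  h[2] = 1 + 1/6·h[0] + 1/6·h[1] + 1/3·h[2] + 1/6·h[4]
  h[4] = 1 + 1/4·h[0] + 1/6·h[1] + 1/4·h[2] + 1/6·h[4]
Solving the 4×4 linear system over states ≠ 3 gives exactly h = [7776/1813, 10224/1813, 1368/259, 0, 9426/1813] (h[3] = 0 is the target).

h = [4.2890, 5.6393, 5.2819, 0.0000, 5.1991]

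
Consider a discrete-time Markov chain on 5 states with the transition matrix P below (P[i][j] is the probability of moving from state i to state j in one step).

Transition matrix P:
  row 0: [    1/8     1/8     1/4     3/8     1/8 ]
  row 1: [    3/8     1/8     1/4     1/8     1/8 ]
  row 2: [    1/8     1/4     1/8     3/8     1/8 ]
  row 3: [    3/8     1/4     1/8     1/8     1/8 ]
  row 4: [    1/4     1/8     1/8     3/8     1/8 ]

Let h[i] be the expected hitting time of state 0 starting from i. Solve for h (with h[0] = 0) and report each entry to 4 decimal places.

First-step conditioning: h[0] = 0; for i ≠ 0, h[i] = 1 + Σ_k P[i][k]·h[k].
  h[1] = 1 + 1/8·h[1] + 1/4·h[2] + 1/8·h[3] + 1/8·h[4]
  h[2] = 1 + 1/4·h[1] + 1/8·h[2] + 3/8·h[3] + 1/8·h[4]
  h[3] = 1 + 1/4·h[1] + 1/8·h[2] + 1/8·h[3] + 1/8·h[4]
  h[4] = 1 + 1/8·h[1] + 1/8·h[2] + 3/8·h[3] + 1/8·h[4]
Solving the 4×4 linear system over states ≠ 0 gives exactly h = [0, 2368/741, 960/247, 768/247, 136/39] (h[0] = 0 is the target).

h = [0.0000, 3.1957, 3.8866, 3.1093, 3.4872]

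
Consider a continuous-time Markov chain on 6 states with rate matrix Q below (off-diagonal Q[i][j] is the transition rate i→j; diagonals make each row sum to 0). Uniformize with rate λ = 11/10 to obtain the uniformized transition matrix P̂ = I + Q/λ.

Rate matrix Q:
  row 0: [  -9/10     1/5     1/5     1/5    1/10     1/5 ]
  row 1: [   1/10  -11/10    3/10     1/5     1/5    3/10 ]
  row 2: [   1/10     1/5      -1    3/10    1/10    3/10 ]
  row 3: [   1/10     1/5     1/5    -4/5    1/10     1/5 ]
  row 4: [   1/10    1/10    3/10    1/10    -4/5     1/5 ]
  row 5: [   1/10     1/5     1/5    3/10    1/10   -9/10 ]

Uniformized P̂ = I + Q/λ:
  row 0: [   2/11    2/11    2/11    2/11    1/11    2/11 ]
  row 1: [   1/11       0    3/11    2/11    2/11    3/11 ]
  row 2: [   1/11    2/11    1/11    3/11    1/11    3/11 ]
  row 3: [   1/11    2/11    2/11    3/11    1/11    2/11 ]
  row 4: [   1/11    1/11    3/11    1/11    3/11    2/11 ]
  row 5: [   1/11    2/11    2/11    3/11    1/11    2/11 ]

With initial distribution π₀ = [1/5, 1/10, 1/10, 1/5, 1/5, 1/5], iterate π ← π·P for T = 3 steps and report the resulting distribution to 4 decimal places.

t=0: π = [0.2000, 0.1000, 0.1000, 0.2000, 0.2000, 0.2000]
t=1: π = [0.1091, 0.1455, 0.2000, 0.2091, 0.1364, 0.2000]
t=2: π = [0.1008, 0.1430, 0.1893, 0.2248, 0.1289, 0.2132]
t=3: π = [0.1001, 0.1441, 0.1893, 0.2271, 0.1273, 0.2120]

π = [0.1001, 0.1441, 0.1893, 0.2271, 0.1273, 0.2120]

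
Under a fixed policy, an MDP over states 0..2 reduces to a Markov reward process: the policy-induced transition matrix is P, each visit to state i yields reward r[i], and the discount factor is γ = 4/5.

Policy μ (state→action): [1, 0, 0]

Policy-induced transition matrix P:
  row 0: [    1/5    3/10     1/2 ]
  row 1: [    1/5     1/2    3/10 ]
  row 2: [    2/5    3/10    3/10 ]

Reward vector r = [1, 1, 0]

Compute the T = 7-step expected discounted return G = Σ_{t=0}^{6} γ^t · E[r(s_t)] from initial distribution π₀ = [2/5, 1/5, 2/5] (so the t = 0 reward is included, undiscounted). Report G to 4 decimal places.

t=0: π = [0.4000, 0.2000, 0.4000], E[r] = 0.6000, γ^t·E[r] = 0.600000, running G = 0.600000
t=1: π = [0.2800, 0.3400, 0.3800], E[r] = 0.6200, γ^t·E[r] = 0.496000, running G = 1.096000
t=2: π = [0.2760, 0.3680, 0.3560], E[r] = 0.6440, γ^t·E[r] = 0.412160, running G = 1.508160
t=3: π = [0.2712, 0.3736, 0.3552], E[r] = 0.6448, γ^t·E[r] = 0.330138, running G = 1.838298
t=4: π = [0.2710, 0.3747, 0.3542], E[r] = 0.6458, γ^t·E[r] = 0.264503, running G = 2.102801
t=5: π = [0.2708, 0.3749, 0.3542], E[r] = 0.6458, γ^t·E[r] = 0.211613, running G = 2.314414
t=6: π = [0.2708, 0.3750, 0.3542], E[r] = 0.6458, γ^t·E[r] = 0.169301, running G = 2.483715

G = 2.4837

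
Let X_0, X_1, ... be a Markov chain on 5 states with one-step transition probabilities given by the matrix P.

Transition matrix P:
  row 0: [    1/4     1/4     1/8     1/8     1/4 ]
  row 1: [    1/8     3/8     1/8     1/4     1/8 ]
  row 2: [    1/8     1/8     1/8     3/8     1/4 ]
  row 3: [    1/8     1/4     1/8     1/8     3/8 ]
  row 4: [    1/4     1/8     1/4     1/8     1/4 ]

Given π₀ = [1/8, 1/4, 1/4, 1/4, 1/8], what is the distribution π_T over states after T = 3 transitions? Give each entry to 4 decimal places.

t=0: π = [0.1250, 0.2500, 0.2500, 0.2500, 0.1250]
t=1: π = [0.1563, 0.2344, 0.1406, 0.2188, 0.2500]
t=2: π = [0.1758, 0.2305, 0.1563, 0.1895, 0.2480]
t=3: π = [0.1780, 0.2283, 0.1560, 0.1929, 0.2449]

π = [0.1780, 0.2283, 0.1560, 0.1929, 0.2449]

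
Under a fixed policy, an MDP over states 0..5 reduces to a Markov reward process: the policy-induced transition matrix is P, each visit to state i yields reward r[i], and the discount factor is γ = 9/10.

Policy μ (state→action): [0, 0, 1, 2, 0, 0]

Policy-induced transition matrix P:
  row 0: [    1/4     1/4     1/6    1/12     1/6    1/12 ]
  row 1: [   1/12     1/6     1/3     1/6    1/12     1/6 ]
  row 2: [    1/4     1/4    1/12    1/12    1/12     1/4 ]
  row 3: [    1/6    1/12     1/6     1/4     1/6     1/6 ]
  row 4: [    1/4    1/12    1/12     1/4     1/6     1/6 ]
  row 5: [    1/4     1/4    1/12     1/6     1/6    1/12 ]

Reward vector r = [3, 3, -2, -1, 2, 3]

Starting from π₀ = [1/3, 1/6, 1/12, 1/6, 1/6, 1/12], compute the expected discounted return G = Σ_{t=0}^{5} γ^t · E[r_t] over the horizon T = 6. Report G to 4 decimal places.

G = 6.9465

t=0: π = [0.3333, 0.1667, 0.0833, 0.1667, 0.1667, 0.0833], E[r] = 1.7500, γ^t·E[r] = 1.750000, running G = 1.750000
t=1: π = [0.2083, 0.1806, 0.1667, 0.1597, 0.1458, 0.1389], E[r] = 1.3819, γ^t·E[r] = 1.243750, running G = 2.993750
t=2: π = [0.2066, 0.1840, 0.1591, 0.1609, 0.1377, 0.1516], E[r] = 1.4230, γ^t·E[r] = 1.152656, running G = 4.146406
t=3: π = [0.2059, 0.1849, 0.1600, 0.1611, 0.1381, 0.1501], E[r] = 1.4178, γ^t·E[r] = 1.033594, running G = 5.180000
t=4: π = [0.2058, 0.1847, 0.1601, 0.1611, 0.1379, 0.1503], E[r] = 1.4170, γ^t·E[r] = 0.929662, running G = 6.109662
t=5: π = [0.2058, 0.1848, 0.1601, 0.1611, 0.1379, 0.1503], E[r] = 1.4172, γ^t·E[r] = 0.836872, running G = 6.946534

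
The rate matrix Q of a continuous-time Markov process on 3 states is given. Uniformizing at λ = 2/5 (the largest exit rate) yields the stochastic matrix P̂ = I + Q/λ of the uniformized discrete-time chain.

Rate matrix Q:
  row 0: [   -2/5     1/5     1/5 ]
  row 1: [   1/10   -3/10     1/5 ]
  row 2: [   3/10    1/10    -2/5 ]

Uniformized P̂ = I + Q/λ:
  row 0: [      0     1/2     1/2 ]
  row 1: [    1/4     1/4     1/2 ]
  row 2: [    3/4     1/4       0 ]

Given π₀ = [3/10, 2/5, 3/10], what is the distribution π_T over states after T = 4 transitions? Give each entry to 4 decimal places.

t=0: π = [0.3000, 0.4000, 0.3000]
t=1: π = [0.3250, 0.3250, 0.3500]
t=2: π = [0.3438, 0.3313, 0.3250]
t=3: π = [0.3266, 0.3359, 0.3375]
t=4: π = [0.3371, 0.3316, 0.3313]

π = [0.3371, 0.3316, 0.3313]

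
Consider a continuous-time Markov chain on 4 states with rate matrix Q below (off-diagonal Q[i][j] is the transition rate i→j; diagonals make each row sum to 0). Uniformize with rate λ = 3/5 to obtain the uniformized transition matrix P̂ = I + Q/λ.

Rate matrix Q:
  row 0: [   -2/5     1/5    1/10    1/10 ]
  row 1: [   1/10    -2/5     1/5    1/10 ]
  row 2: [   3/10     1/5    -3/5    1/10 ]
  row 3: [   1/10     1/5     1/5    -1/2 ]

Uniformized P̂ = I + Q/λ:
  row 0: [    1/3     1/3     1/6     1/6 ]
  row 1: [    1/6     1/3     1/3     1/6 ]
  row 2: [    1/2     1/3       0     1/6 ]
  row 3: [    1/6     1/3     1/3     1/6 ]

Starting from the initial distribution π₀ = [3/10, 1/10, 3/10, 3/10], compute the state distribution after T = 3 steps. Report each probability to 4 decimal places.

π = [0.2866, 0.3333, 0.2134, 0.1667]

t=0: π = [0.3000, 0.1000, 0.3000, 0.3000]
t=1: π = [0.3167, 0.3333, 0.1833, 0.1667]
t=2: π = [0.2806, 0.3333, 0.2194, 0.1667]
t=3: π = [0.2866, 0.3333, 0.2134, 0.1667]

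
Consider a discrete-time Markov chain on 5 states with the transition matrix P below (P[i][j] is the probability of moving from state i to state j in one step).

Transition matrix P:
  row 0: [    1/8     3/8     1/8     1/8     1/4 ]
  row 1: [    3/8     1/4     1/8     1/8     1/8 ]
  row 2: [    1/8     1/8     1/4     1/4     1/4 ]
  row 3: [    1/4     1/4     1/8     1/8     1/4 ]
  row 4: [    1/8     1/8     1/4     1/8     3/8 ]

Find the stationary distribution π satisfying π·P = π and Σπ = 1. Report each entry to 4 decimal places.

Balance equations π_j = Σ_i π_i·P[i][j]:
  π_0 = 1/8·π_0 + 3/8·π_1 + 1/8·π_2 + 1/4·π_3 + 1/8·π_4
  π_1 = 3/8·π_0 + 1/4·π_1 + 1/8·π_2 + 1/4·π_3 + 1/8·π_4
  π_2 = 1/8·π_0 + 1/8·π_1 + 1/4·π_2 + 1/8·π_3 + 1/4·π_4
  π_3 = 1/8·π_0 + 1/8·π_1 + 1/4·π_2 + 1/8·π_3 + 1/8·π_4
  normalize: π_0 + π_1 + π_2 + π_3 + π_4 = 1
Solving the linear system gives exactly π = [225/1133, 250/1133, 203/1133, 167/1133, 288/1133].

π = [0.1986, 0.2207, 0.1792, 0.1474, 0.2542]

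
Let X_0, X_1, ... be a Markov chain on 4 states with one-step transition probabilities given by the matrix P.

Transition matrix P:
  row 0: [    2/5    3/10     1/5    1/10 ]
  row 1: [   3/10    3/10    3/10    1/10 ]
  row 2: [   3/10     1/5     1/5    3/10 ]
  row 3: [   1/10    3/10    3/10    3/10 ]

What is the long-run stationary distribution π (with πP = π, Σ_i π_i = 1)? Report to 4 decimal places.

π = [0.2919, 0.2754, 0.2462, 0.1865]

Balance equations π_j = Σ_i π_i·P[i][j]:
  π_0 = 2/5·π_0 + 3/10·π_1 + 3/10·π_2 + 1/10·π_3
  π_1 = 3/10·π_0 + 3/10·π_1 + 1/5·π_2 + 3/10·π_3
  π_2 = 1/5·π_0 + 3/10·π_1 + 1/5·π_2 + 3/10·π_3
  normalize: π_0 + π_1 + π_2 + π_3 = 1
Solving the linear system gives exactly π = [115/394, 217/788, 97/394, 147/788].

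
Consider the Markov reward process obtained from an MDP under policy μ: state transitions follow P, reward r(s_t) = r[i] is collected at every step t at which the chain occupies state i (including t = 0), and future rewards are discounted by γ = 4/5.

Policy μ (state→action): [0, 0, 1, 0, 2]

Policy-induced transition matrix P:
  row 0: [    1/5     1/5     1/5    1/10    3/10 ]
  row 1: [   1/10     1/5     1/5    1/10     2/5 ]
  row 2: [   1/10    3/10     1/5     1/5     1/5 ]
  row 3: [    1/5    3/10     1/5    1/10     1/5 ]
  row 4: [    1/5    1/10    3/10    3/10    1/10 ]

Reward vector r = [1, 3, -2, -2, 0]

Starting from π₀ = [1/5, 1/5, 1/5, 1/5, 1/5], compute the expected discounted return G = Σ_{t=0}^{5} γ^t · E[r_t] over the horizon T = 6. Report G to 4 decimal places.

t=0: π = [0.2000, 0.2000, 0.2000, 0.2000, 0.2000], E[r] = 0.0000, γ^t·E[r] = 0.000000, running G = 0.000000
t=1: π = [0.1600, 0.2200, 0.2200, 0.1600, 0.2400], E[r] = 0.0600, γ^t·E[r] = 0.048000, running G = 0.048000
t=2: π = [0.1560, 0.2140, 0.2240, 0.1700, 0.2360], E[r] = 0.0100, γ^t·E[r] = 0.006400, running G = 0.054400
t=3: π = [0.1562, 0.2158, 0.2236, 0.1696, 0.2348], E[r] = 0.0172, γ^t·E[r] = 0.008806, running G = 0.063206
t=4: π = [0.1561, 0.2158, 0.2235, 0.1693, 0.2353], E[r] = 0.0180, γ^t·E[r] = 0.007365, running G = 0.070571
t=5: π = [0.1561, 0.2158, 0.2235, 0.1694, 0.2352], E[r] = 0.0174, γ^t·E[r] = 0.005715, running G = 0.076286

G = 0.0763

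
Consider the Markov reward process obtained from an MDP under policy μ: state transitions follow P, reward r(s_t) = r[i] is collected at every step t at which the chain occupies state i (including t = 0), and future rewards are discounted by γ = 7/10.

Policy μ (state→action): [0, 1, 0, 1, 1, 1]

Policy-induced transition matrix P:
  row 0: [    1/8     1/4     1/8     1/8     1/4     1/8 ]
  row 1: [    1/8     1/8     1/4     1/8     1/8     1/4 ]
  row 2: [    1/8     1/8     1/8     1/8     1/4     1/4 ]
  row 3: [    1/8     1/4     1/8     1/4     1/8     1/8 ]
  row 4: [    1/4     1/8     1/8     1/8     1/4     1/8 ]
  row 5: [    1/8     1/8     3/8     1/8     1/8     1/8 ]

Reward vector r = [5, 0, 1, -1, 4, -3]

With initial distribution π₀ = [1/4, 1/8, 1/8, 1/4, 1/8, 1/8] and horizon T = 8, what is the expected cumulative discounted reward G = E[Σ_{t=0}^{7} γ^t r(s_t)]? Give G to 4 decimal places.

t=0: π = [0.2500, 0.1250, 0.1250, 0.2500, 0.1250, 0.1250], E[r] = 1.2500, γ^t·E[r] = 1.250000, running G = 1.250000
t=1: π = [0.1406, 0.1875, 0.1719, 0.1563, 0.1875, 0.1563], E[r] = 1.0000, γ^t·E[r] = 0.700000, running G = 1.950000
t=2: π = [0.1484, 0.1621, 0.1875, 0.1445, 0.1875, 0.1699], E[r] = 1.0254, γ^t·E[r] = 0.502441, running G = 2.452441
t=3: π = [0.1484, 0.1616, 0.1877, 0.1431, 0.1904, 0.1687], E[r] = 1.0425, γ^t·E[r] = 0.357571, running G = 2.810012
t=4: π = [0.1488, 0.1614, 0.1874, 0.1429, 0.1908, 0.1687], E[r] = 1.0458, γ^t·E[r] = 0.251098, running G = 3.061110
t=5: π = [0.1489, 0.1615, 0.1873, 0.1429, 0.1909, 0.1686], E[r] = 1.0465, γ^t·E[r] = 0.175877, running G = 3.236988
t=6: π = [0.1489, 0.1615, 0.1873, 0.1429, 0.1909, 0.1686], E[r] = 1.0465, γ^t·E[r] = 0.123121, running G = 3.360108
t=7: π = [0.1489, 0.1615, 0.1873, 0.1429, 0.1909, 0.1686], E[r] = 1.0465, γ^t·E[r] = 0.086185, running G = 3.446294

G = 3.4463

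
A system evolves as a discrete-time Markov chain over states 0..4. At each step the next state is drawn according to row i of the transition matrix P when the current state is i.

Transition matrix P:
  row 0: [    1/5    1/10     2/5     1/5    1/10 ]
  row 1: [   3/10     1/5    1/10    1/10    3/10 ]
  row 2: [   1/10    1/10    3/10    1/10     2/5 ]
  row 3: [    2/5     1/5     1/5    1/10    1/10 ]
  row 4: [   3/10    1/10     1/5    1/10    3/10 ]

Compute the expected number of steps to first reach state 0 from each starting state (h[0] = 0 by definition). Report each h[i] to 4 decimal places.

h = [0.0000, 3.6355, 4.5559, 3.3456, 3.7276]

First-step conditioning: h[0] = 0; for i ≠ 0, h[i] = 1 + Σ_k P[i][k]·h[k].
  h[1] = 1 + 1/5·h[1] + 1/10·h[2] + 1/10·h[3] + 3/10·h[4]
  h[2] = 1 + 1/10·h[1] + 3/10·h[2] + 1/10·h[3] + 2/5·h[4]
  h[3] = 1 + 1/5·h[1] + 1/5·h[2] + 1/10·h[3] + 1/10·h[4]
  h[4] = 1 + 1/10·h[1] + 1/5·h[2] + 1/10·h[3] + 3/10·h[4]
Solving the 4×4 linear system over states ≠ 0 gives exactly h = [0, 7900/2173, 9900/2173, 7270/2173, 8100/2173] (h[0] = 0 is the target).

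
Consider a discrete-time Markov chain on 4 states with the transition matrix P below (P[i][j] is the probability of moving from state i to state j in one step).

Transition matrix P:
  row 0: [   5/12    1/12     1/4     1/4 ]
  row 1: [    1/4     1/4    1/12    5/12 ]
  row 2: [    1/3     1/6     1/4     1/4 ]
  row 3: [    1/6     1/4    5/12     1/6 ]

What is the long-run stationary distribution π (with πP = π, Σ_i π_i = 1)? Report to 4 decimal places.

Balance equations π_j = Σ_i π_i·P[i][j]:
  π_0 = 5/12·π_0 + 1/4·π_1 + 1/3·π_2 + 1/6·π_3
  π_1 = 1/12·π_0 + 1/4·π_1 + 1/6·π_2 + 1/4·π_3
  π_2 = 1/4·π_0 + 1/12·π_1 + 1/4·π_2 + 5/12·π_3
  normalize: π_0 + π_1 + π_2 + π_3 = 1
Solving the linear system gives exactly π = [461/1534, 21/118, 202/767, 198/767].

π = [0.3005, 0.1780, 0.2634, 0.2581]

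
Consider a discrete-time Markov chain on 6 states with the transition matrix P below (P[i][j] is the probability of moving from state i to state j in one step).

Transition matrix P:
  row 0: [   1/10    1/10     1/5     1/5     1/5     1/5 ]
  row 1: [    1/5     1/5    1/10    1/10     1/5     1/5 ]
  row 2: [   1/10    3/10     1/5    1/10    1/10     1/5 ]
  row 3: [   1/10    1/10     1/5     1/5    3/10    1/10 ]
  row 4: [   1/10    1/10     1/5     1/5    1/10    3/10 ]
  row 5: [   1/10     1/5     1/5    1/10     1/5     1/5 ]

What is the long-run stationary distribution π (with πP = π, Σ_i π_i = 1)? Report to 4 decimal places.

Balance equations π_j = Σ_i π_i·P[i][j]:
  π_0 = 1/10·π_0 + 1/5·π_1 + 1/10·π_2 + 1/10·π_3 + 1/10·π_4 + 1/10·π_5
  π_1 = 1/10·π_0 + 1/5·π_1 + 3/10·π_2 + 1/10·π_3 + 1/10·π_4 + 1/5·π_5
  π_2 = 1/5·π_0 + 1/10·π_1 + 1/5·π_2 + 1/5·π_3 + 1/5·π_4 + 1/5·π_5
  π_3 = 1/5·π_0 + 1/10·π_1 + 1/10·π_2 + 1/5·π_3 + 1/5·π_4 + 1/10·π_5
  π_4 = 1/5·π_0 + 1/5·π_1 + 1/10·π_2 + 3/10·π_3 + 1/10·π_4 + 1/5·π_5
  normalize: π_0 + π_1 + π_2 + π_3 + π_4 + π_5 = 1
Solving the linear system gives exactly π = [2941/25045, 873/5009, 1829/10018, 14423/100180, 17863/100180, 1019/5009].

π = [0.1174, 0.1743, 0.1826, 0.1440, 0.1783, 0.2034]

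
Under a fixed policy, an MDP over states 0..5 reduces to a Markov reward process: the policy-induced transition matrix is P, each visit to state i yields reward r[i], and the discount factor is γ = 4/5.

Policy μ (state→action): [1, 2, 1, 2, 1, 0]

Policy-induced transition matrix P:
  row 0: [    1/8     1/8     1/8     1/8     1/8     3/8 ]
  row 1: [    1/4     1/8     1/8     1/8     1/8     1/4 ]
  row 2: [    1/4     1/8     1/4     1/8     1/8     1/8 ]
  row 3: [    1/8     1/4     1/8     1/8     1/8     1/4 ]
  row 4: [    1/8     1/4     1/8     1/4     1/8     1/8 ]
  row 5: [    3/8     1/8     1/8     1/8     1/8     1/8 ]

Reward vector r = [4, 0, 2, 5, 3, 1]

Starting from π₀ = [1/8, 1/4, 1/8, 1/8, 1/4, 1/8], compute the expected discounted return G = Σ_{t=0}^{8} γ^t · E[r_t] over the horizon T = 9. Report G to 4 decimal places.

G = 10.3971

t=0: π = [0.1250, 0.2500, 0.1250, 0.1250, 0.2500, 0.1250], E[r] = 2.2500, γ^t·E[r] = 2.250000, running G = 2.250000
t=1: π = [0.2031, 0.1719, 0.1406, 0.1563, 0.1250, 0.2031], E[r] = 2.4531, γ^t·E[r] = 1.962500, running G = 4.212500
t=2: π = [0.2148, 0.1602, 0.1426, 0.1406, 0.1250, 0.2168], E[r] = 2.4395, γ^t·E[r] = 1.561250, running G = 5.773750
t=3: π = [0.2170, 0.1582, 0.1428, 0.1406, 0.1250, 0.2163], E[r] = 2.4482, γ^t·E[r] = 1.253500, running G = 7.027250
t=4: π = [0.2167, 0.1582, 0.1429, 0.1406, 0.1250, 0.2166], E[r] = 2.4473, γ^t·E[r] = 1.002400, running G = 8.029650
t=5: π = [0.2168, 0.1582, 0.1429, 0.1406, 0.1250, 0.2165], E[r] = 2.4475, γ^t·E[r] = 0.802000, running G = 8.831650
t=6: π = [0.2168, 0.1582, 0.1429, 0.1406, 0.1250, 0.2165], E[r] = 2.4474, γ^t·E[r] = 0.641584, running G = 9.473234
t=7: π = [0.2168, 0.1582, 0.1429, 0.1406, 0.1250, 0.2165], E[r] = 2.4475, γ^t·E[r] = 0.513270, running G = 9.986504
t=8: π = [0.2168, 0.1582, 0.1429, 0.1406, 0.1250, 0.2165], E[r] = 2.4475, γ^t·E[r] = 0.410616, running G = 10.397120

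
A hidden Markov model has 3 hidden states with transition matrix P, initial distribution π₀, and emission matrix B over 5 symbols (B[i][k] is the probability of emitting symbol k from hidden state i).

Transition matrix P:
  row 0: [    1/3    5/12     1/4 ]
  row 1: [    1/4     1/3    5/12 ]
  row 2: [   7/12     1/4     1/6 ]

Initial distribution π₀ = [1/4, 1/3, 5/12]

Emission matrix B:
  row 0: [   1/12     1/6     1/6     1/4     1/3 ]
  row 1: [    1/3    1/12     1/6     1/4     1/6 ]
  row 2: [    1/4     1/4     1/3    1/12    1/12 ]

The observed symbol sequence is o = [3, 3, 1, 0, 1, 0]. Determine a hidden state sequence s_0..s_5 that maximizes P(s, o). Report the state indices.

path = [1, 1, 2, 1, 2, 1]

t=0: δ = [6.250e-02, 8.333e-02, 3.472e-02]  (obs o_0=3)
t=1: δ = [5.208e-03, 6.944e-03, 2.894e-03]  ψ = [0, 1, 1]  (obs o_1=3)
t=2: δ = [2.894e-04, 1.929e-04, 7.234e-04]  ψ = [0, 1, 1]  (obs o_2=1)
t=3: δ = [3.516e-05, 6.028e-05, 3.014e-05]  ψ = [2, 2, 2]  (obs o_3=0)
t=4: δ = [2.930e-06, 1.674e-06, 6.279e-06]  ψ = [2, 1, 1]  (obs o_4=1)
t=5: δ = [3.052e-07, 5.233e-07, 2.616e-07]  ψ = [2, 2, 2]  (obs o_5=0)
backtrack: best end state = 1; path = [1, 1, 2, 1, 2, 1]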